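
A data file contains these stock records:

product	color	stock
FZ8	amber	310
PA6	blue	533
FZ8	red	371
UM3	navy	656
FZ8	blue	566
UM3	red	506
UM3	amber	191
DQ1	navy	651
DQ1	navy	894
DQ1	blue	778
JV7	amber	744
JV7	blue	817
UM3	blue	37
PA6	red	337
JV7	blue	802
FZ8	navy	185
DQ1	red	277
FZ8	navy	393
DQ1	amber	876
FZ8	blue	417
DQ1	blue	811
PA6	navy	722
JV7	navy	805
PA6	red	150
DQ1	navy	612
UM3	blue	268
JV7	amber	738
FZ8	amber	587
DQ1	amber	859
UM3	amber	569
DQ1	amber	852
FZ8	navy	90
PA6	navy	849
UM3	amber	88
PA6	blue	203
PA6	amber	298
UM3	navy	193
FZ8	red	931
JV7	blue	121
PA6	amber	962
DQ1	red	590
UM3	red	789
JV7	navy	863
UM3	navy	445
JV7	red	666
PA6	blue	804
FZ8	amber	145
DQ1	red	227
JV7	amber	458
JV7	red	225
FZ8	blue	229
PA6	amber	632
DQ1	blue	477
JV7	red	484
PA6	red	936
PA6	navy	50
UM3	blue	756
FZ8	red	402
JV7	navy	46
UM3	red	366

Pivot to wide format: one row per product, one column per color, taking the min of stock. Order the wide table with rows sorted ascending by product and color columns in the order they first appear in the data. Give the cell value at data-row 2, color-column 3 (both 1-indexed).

371

With rows sorted ascending by product, row 2 is product=FZ8. color columns in first-appearance order: amber, blue, red, navy; column 3 is red.
Long rows with product=FZ8, color=red: min(371, 931, 402) = 371.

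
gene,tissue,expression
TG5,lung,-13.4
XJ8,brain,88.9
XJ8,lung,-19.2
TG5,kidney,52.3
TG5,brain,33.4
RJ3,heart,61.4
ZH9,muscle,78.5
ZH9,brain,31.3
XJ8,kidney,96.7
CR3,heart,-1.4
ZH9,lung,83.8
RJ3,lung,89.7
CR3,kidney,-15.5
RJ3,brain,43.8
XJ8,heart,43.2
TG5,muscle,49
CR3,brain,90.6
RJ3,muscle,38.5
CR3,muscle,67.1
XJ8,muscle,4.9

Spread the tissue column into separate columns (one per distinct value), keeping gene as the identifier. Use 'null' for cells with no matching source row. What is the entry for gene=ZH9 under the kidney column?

null

No long-format row has gene=ZH9 and tissue=kidney, so the cell is null.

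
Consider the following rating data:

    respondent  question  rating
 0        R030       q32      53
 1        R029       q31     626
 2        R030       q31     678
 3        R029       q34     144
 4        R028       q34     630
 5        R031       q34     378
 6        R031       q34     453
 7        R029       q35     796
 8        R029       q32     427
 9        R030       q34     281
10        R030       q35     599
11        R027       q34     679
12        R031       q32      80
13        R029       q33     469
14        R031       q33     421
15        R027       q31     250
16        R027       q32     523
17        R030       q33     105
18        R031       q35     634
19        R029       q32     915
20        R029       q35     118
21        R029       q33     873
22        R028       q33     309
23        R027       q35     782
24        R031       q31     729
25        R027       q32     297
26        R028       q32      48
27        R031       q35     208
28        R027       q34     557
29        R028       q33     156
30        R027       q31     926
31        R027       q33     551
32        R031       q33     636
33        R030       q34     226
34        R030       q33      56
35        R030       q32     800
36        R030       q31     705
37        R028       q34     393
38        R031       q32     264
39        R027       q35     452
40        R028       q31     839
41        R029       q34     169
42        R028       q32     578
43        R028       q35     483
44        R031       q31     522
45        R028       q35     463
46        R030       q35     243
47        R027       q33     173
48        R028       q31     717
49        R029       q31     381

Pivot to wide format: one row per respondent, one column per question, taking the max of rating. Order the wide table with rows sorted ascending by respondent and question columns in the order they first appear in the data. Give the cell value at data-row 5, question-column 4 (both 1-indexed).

With rows sorted ascending by respondent, row 5 is respondent=R031. question columns in first-appearance order: q32, q31, q34, q35, q33; column 4 is q35.
Long rows with respondent=R031, question=q35: max(634, 208) = 634.

634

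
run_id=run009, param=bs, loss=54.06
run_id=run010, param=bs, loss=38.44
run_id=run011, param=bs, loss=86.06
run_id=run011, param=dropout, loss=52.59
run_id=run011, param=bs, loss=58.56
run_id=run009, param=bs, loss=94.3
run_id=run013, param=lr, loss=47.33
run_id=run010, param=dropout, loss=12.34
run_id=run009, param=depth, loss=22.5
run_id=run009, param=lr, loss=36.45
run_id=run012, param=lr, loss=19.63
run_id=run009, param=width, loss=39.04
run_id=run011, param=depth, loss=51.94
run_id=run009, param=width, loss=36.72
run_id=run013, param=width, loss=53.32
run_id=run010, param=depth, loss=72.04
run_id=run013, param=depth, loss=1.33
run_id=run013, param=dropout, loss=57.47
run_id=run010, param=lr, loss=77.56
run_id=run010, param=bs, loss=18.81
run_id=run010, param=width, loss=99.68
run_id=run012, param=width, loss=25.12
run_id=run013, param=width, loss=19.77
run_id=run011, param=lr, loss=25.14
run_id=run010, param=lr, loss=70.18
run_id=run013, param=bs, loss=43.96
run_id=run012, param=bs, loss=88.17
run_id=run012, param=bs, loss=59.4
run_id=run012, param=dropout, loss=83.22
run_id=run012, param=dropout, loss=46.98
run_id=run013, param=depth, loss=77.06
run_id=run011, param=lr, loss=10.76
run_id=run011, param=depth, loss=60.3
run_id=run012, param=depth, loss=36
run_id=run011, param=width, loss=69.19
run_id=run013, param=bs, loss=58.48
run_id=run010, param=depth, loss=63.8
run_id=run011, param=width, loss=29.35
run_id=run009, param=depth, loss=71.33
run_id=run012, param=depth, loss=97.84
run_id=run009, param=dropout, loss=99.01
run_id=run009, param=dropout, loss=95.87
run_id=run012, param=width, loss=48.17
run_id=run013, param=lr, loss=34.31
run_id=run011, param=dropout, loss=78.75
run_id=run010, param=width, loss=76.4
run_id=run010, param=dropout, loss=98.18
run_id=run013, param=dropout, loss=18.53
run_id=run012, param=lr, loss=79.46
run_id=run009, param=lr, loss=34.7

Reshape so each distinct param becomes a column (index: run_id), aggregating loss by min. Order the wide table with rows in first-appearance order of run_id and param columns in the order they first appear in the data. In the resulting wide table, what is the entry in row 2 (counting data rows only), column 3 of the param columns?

With rows in first-appearance order of run_id, row 2 is run_id=run010. param columns in first-appearance order: bs, dropout, lr, depth, width; column 3 is lr.
Long rows with run_id=run010, param=lr: min(77.56, 70.18) = 70.18.

70.18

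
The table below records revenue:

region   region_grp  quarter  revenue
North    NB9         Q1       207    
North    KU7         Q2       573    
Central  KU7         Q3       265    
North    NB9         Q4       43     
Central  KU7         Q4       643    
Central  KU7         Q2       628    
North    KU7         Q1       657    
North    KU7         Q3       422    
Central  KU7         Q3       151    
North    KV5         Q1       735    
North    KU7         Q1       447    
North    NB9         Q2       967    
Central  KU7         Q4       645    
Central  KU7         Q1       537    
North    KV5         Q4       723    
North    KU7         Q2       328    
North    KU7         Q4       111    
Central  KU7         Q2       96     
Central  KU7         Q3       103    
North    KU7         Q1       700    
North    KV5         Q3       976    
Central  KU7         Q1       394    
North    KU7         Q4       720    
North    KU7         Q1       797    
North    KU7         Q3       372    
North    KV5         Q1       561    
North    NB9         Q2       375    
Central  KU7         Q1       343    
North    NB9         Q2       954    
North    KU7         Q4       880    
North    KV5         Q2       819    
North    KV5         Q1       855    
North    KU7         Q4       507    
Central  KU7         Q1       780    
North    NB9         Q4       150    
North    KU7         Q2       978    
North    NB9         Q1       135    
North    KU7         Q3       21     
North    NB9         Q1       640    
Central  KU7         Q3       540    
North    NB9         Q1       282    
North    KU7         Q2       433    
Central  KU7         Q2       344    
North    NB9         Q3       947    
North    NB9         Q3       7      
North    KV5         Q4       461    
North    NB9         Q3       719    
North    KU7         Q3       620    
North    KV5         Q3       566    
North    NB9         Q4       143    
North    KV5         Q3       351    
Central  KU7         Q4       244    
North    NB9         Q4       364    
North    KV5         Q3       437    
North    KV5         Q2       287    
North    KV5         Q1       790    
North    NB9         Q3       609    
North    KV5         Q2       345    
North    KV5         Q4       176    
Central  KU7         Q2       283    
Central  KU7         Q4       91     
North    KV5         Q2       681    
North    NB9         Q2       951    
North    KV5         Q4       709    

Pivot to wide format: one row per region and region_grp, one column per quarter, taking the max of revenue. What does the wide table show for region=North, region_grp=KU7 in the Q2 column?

Rows with region=North, region_grp=KU7 and quarter=Q2: revenue values are 573, 328, 978, 433.
max(573, 328, 978, 433) = 978.

978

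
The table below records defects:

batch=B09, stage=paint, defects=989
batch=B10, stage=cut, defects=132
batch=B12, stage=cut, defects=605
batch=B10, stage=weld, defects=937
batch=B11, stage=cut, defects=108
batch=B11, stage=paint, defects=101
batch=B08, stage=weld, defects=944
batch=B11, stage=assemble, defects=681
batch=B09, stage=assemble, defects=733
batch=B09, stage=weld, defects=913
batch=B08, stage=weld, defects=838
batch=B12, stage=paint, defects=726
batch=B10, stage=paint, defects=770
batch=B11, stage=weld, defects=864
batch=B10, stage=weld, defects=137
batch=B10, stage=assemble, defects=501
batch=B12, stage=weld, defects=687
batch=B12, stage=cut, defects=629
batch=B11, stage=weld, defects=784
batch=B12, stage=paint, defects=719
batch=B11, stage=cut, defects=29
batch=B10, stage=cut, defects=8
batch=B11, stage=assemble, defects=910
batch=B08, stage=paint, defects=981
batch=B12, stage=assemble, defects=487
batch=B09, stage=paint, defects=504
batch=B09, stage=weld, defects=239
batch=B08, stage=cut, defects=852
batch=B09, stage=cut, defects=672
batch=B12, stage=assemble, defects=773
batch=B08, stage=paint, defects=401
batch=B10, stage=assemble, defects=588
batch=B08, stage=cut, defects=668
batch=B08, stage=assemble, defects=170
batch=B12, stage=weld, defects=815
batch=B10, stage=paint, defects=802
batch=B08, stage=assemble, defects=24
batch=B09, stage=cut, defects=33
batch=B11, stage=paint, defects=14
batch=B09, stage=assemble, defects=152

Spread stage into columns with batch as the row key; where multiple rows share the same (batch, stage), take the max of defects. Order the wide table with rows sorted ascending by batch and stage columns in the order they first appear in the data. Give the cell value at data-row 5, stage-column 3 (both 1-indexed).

815

With rows sorted ascending by batch, row 5 is batch=B12. stage columns in first-appearance order: paint, cut, weld, assemble; column 3 is weld.
Long rows with batch=B12, stage=weld: max(687, 815) = 815.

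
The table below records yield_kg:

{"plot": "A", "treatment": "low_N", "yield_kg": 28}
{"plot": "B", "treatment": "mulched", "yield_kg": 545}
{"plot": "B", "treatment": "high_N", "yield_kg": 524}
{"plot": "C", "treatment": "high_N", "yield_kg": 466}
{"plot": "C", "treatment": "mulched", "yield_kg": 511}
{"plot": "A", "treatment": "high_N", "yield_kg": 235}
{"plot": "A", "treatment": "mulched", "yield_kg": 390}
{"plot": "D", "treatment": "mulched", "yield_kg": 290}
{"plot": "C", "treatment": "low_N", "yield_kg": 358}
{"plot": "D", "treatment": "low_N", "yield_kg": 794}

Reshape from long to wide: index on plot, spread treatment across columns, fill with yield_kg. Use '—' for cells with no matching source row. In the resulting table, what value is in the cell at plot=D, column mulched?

290

The long row with plot=D, treatment=mulched has yield_kg=290.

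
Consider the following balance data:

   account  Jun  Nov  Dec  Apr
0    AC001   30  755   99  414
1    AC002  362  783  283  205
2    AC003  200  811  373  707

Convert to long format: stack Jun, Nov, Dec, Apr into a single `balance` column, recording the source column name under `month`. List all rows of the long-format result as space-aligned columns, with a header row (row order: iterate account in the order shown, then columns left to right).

Each (account, column) pair becomes one row: 3 × 4 = 12 rows.
For example, (AC001, Jun) → balance=30.

account  month  balance
AC001    Jun    30     
AC001    Nov    755    
AC001    Dec    99     
AC001    Apr    414    
AC002    Jun    362    
AC002    Nov    783    
AC002    Dec    283    
AC002    Apr    205    
AC003    Jun    200    
AC003    Nov    811    
AC003    Dec    373    
AC003    Apr    707    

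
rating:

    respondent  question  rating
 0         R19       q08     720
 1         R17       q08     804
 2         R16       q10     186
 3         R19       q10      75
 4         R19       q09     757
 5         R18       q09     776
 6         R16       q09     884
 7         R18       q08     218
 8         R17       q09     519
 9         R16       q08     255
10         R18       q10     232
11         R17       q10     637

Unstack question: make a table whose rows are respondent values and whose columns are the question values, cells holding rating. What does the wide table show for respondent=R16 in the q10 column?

186

Wide layout: rows indexed by respondent, columns are the 3 distinct question values (q08, q10, q09).
Cell (respondent=R16, question=q10) draws from the long row where respondent=R16 and question=q10, which has rating=186.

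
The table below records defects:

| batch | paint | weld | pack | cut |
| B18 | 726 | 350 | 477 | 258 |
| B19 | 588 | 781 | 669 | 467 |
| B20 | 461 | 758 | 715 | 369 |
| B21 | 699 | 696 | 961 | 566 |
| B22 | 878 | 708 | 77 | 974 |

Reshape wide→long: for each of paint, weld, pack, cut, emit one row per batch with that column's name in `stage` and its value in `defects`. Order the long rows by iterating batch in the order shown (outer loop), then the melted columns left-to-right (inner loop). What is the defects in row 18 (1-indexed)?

708

20 rows total (5 × 4). Row 18: index ⌊(18-1)/4⌋ = 4 into batch → B22; (18-1) mod 4 = 1 into the melted columns → weld.
So row 18 is (B22, weld, 708); defects = 708.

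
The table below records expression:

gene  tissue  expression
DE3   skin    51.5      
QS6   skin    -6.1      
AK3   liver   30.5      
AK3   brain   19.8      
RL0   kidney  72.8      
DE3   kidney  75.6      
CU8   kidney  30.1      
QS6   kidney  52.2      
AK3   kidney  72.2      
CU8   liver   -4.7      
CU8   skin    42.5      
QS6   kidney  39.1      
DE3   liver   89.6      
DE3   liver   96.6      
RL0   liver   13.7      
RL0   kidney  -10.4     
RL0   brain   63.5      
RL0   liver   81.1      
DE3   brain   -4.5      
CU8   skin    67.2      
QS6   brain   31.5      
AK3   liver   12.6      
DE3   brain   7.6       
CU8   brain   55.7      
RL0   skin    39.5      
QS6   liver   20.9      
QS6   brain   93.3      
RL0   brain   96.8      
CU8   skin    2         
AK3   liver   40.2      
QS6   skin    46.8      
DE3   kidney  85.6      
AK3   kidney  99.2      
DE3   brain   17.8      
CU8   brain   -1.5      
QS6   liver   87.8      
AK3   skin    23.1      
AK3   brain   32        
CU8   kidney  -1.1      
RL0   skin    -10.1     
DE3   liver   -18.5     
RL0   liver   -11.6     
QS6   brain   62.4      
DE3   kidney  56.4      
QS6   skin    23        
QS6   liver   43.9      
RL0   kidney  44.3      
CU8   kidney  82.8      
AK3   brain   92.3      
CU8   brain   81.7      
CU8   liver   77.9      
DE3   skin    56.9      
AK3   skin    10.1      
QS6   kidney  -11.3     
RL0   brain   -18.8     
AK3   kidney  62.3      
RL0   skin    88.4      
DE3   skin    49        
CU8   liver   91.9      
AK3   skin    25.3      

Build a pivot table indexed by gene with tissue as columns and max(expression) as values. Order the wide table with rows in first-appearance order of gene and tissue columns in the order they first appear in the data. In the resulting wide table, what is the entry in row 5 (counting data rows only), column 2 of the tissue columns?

91.9

With rows in first-appearance order of gene, row 5 is gene=CU8. tissue columns in first-appearance order: skin, liver, brain, kidney; column 2 is liver.
Long rows with gene=CU8, tissue=liver: max(-4.7, 77.9, 91.9) = 91.9.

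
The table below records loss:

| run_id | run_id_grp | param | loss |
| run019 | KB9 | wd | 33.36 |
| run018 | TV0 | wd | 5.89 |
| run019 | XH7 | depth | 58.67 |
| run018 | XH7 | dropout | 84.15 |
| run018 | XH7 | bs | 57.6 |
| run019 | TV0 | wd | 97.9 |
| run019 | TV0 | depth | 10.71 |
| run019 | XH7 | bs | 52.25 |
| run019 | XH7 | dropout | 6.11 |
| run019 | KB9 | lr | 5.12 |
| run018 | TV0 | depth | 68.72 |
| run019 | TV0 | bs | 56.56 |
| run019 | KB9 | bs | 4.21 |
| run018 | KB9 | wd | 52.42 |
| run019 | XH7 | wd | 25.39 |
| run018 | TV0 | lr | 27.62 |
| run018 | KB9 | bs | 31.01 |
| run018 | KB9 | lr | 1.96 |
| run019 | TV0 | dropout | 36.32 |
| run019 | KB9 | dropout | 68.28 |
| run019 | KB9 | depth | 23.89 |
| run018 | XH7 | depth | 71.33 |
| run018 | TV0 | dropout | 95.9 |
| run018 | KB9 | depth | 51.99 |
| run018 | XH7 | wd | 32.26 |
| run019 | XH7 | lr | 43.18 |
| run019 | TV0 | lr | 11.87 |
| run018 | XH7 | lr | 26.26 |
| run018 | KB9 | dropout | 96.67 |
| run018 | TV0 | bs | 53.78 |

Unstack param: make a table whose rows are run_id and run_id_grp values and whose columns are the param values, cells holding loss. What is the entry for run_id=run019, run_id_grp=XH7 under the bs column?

Wide layout: rows indexed by run_id and run_id_grp, columns are the 5 distinct param values (wd, depth, dropout, bs, lr).
Cell (run_id=run019, run_id_grp=XH7, param=bs) draws from the long row where run_id=run019, run_id_grp=XH7 and param=bs, which has loss=52.25.

52.25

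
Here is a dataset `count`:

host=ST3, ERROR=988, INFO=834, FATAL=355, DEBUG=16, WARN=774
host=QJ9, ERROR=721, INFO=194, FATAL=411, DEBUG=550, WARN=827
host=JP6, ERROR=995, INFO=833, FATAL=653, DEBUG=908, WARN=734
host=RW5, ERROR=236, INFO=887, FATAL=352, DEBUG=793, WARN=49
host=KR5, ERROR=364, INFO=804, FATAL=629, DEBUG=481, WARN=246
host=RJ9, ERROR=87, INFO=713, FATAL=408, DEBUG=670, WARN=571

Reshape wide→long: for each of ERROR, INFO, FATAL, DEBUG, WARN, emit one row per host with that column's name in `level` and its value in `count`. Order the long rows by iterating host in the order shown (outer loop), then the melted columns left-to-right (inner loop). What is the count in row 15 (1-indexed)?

734

30 rows total (6 × 5). Row 15: index ⌊(15-1)/5⌋ = 2 into host → JP6; (15-1) mod 5 = 4 into the melted columns → WARN.
So row 15 is (JP6, WARN, 734); count = 734.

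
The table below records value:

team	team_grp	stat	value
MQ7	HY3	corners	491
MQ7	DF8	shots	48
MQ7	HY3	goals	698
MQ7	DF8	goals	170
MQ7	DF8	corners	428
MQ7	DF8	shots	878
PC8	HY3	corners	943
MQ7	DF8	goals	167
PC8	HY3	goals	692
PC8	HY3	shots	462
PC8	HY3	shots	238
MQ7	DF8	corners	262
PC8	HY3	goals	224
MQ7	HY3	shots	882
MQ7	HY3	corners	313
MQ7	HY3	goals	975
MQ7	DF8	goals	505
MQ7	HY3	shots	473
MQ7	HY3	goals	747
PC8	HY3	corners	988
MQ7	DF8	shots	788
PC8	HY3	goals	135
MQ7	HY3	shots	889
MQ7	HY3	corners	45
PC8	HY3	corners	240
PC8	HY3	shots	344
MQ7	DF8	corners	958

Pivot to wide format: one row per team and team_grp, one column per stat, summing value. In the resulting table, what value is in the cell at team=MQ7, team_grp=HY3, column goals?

Rows with team=MQ7, team_grp=HY3 and stat=goals: value values are 698, 975, 747.
698 + 975 + 747 = 2420.

2420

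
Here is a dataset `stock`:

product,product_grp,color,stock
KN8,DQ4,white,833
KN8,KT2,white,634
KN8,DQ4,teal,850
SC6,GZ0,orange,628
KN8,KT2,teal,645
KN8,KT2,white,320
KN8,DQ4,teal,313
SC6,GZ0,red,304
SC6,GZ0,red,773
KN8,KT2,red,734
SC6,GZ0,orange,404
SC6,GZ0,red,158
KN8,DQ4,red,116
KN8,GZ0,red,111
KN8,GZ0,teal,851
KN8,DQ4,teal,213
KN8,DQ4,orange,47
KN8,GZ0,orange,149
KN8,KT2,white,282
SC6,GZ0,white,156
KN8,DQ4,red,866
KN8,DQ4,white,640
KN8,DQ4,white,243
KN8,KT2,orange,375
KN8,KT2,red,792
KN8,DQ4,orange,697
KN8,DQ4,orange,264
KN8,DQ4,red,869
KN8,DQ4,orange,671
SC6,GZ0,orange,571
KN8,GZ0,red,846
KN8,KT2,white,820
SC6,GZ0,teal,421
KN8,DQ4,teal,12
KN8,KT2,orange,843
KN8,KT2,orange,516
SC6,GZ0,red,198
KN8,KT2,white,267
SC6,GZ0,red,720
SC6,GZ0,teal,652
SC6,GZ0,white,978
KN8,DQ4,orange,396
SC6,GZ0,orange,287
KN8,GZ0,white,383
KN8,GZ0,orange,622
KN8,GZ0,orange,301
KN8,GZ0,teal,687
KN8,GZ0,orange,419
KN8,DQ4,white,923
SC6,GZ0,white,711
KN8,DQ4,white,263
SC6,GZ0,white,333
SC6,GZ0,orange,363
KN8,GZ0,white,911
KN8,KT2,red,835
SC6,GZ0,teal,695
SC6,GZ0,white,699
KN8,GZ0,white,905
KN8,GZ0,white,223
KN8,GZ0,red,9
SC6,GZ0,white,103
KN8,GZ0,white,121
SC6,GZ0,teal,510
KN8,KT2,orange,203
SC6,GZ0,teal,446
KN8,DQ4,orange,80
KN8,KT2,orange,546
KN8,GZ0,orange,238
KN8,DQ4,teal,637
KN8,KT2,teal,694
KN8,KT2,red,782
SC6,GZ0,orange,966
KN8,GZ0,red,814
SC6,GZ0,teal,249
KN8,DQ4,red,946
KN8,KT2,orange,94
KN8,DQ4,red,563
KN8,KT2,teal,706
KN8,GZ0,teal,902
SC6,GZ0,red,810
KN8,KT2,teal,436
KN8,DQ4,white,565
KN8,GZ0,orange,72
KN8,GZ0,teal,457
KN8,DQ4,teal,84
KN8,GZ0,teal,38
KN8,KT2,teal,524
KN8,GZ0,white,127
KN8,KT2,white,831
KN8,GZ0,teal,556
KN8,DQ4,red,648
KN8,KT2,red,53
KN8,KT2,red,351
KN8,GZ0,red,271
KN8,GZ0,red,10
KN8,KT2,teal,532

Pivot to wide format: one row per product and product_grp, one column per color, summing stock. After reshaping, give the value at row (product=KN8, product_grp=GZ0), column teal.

3491

Rows with product=KN8, product_grp=GZ0 and color=teal: stock values are 851, 687, 902, 457, 38, 556.
851 + 687 + 902 + 457 + 38 + 556 = 3491.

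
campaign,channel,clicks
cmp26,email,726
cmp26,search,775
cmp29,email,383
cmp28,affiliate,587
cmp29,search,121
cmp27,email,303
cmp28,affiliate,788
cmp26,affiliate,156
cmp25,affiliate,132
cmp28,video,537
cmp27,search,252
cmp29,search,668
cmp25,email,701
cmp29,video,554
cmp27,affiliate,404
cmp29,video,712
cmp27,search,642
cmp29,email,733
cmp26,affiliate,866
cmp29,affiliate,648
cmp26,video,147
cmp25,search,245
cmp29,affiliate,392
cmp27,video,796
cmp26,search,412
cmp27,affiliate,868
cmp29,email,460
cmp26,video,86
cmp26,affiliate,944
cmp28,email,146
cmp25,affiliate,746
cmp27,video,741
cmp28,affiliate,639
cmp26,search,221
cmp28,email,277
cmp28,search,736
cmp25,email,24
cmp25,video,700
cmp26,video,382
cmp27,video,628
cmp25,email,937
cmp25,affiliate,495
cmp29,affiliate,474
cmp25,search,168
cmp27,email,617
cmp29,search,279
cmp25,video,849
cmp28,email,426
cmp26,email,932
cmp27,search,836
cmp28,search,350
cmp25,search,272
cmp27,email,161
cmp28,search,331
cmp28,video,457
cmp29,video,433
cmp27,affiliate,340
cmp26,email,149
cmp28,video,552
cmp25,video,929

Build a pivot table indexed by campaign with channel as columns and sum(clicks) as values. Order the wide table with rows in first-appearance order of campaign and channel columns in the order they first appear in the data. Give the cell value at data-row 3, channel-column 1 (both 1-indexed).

849

With rows in first-appearance order of campaign, row 3 is campaign=cmp28. channel columns in first-appearance order: email, search, affiliate, video; column 1 is email.
Long rows with campaign=cmp28, channel=email: 146 + 277 + 426 = 849.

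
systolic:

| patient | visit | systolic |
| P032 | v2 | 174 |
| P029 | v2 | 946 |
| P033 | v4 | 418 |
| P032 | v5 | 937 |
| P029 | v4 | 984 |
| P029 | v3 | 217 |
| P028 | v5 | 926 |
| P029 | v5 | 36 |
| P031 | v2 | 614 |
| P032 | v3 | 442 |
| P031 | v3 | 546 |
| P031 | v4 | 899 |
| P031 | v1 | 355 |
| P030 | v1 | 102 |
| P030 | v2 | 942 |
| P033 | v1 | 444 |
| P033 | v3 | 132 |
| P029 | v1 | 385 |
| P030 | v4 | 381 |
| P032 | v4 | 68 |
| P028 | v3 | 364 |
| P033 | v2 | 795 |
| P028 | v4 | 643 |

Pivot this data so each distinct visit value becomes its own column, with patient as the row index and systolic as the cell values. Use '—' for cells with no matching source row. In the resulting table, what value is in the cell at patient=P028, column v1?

No long-format row has patient=P028 and visit=v1, so the cell is —.

—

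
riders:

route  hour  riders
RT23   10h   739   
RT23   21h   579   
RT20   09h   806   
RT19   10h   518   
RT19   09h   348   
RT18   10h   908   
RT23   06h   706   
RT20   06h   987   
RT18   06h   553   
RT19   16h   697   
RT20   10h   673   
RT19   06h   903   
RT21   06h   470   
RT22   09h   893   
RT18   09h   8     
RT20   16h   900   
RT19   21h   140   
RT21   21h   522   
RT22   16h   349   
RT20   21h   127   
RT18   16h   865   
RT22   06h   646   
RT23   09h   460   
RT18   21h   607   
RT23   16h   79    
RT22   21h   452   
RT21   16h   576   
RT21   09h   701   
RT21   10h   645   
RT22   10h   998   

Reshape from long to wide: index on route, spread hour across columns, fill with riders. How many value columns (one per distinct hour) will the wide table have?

5 distinct hour values: 06h, 09h, 10h, 16h, 21h.

5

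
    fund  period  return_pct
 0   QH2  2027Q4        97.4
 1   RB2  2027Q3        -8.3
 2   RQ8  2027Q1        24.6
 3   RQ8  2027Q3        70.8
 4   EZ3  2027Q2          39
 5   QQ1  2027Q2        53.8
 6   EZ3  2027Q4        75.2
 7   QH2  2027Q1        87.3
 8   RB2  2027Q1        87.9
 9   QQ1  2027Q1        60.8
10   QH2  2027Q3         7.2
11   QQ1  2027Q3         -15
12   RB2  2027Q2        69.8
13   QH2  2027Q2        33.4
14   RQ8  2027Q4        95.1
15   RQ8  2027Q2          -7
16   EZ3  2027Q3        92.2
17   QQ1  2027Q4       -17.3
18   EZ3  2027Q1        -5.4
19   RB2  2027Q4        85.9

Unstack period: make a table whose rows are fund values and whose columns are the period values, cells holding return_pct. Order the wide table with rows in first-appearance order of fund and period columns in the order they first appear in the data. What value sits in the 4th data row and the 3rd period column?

-5.4

With rows in first-appearance order of fund, row 4 is fund=EZ3. period columns in first-appearance order: 2027Q4, 2027Q3, 2027Q1, 2027Q2; column 3 is 2027Q1.
Long rows with fund=EZ3, period=2027Q1: return_pct = -5.4.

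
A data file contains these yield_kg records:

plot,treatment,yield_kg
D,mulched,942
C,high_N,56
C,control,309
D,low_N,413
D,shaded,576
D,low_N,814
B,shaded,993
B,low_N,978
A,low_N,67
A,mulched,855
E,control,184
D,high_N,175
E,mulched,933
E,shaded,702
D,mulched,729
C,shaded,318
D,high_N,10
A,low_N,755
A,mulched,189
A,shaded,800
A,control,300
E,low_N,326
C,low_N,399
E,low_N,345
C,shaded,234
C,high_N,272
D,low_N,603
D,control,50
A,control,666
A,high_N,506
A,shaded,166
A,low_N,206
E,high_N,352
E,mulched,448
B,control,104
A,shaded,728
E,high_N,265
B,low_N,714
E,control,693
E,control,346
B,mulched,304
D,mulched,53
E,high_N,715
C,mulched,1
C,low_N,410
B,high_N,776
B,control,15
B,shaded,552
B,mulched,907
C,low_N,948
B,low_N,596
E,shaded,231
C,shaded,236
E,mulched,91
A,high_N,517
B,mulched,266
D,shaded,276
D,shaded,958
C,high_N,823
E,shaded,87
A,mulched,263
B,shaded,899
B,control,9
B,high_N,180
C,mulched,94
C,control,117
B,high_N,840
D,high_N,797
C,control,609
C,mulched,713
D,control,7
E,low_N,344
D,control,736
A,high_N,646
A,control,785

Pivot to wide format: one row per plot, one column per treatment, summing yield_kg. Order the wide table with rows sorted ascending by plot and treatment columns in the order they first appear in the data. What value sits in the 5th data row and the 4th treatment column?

1015

With rows sorted ascending by plot, row 5 is plot=E. treatment columns in first-appearance order: mulched, high_N, control, low_N, shaded; column 4 is low_N.
Long rows with plot=E, treatment=low_N: 326 + 345 + 344 = 1015.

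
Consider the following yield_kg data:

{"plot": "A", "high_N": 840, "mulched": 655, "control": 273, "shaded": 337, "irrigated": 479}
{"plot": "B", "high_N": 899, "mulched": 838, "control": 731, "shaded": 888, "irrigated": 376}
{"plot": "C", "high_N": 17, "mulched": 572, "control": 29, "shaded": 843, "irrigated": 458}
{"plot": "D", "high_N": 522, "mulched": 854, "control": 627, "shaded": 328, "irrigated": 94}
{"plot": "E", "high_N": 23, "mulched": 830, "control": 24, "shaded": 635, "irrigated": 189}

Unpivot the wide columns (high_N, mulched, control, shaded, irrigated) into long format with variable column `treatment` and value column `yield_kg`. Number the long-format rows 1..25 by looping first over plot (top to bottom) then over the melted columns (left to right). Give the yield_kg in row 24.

635

25 rows total (5 × 5). Row 24: index ⌊(24-1)/5⌋ = 4 into plot → E; (24-1) mod 5 = 3 into the melted columns → shaded.
So row 24 is (E, shaded, 635); yield_kg = 635.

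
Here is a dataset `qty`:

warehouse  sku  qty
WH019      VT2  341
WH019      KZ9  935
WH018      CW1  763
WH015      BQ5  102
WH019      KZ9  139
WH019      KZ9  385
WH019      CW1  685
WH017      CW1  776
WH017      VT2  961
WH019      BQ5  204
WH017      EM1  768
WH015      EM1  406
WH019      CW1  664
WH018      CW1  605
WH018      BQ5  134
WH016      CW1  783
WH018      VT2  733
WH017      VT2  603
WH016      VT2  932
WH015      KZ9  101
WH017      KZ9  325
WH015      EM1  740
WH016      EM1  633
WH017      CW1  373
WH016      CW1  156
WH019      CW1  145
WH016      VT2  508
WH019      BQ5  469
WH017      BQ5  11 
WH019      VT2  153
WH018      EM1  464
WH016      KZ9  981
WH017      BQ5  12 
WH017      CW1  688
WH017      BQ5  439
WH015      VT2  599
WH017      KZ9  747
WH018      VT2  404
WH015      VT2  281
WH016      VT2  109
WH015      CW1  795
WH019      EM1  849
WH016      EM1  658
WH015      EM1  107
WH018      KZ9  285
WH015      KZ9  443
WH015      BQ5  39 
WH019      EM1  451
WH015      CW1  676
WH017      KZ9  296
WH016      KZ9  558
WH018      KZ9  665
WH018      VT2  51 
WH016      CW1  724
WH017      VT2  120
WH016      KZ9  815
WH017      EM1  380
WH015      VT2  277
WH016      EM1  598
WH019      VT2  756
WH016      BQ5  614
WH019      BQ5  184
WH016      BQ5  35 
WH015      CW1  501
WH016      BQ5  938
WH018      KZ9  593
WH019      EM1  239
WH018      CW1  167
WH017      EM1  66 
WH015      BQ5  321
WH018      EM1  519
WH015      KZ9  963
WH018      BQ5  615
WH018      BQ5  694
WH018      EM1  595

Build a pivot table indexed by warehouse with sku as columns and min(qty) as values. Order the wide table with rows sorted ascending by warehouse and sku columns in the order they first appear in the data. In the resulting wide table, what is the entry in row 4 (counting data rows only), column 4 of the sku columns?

134

With rows sorted ascending by warehouse, row 4 is warehouse=WH018. sku columns in first-appearance order: VT2, KZ9, CW1, BQ5, EM1; column 4 is BQ5.
Long rows with warehouse=WH018, sku=BQ5: min(134, 615, 694) = 134.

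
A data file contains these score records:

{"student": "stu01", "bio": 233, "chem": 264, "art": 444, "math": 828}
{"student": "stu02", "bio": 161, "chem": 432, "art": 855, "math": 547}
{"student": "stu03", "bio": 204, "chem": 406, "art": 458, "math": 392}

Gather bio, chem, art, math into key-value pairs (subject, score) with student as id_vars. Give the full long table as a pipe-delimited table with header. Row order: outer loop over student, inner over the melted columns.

Each (student, column) pair becomes one row: 3 × 4 = 12 rows.
For example, (stu01, bio) → score=233.

| student | subject | score |
| stu01 | bio | 233 |
| stu01 | chem | 264 |
| stu01 | art | 444 |
| stu01 | math | 828 |
| stu02 | bio | 161 |
| stu02 | chem | 432 |
| stu02 | art | 855 |
| stu02 | math | 547 |
| stu03 | bio | 204 |
| stu03 | chem | 406 |
| stu03 | art | 458 |
| stu03 | math | 392 |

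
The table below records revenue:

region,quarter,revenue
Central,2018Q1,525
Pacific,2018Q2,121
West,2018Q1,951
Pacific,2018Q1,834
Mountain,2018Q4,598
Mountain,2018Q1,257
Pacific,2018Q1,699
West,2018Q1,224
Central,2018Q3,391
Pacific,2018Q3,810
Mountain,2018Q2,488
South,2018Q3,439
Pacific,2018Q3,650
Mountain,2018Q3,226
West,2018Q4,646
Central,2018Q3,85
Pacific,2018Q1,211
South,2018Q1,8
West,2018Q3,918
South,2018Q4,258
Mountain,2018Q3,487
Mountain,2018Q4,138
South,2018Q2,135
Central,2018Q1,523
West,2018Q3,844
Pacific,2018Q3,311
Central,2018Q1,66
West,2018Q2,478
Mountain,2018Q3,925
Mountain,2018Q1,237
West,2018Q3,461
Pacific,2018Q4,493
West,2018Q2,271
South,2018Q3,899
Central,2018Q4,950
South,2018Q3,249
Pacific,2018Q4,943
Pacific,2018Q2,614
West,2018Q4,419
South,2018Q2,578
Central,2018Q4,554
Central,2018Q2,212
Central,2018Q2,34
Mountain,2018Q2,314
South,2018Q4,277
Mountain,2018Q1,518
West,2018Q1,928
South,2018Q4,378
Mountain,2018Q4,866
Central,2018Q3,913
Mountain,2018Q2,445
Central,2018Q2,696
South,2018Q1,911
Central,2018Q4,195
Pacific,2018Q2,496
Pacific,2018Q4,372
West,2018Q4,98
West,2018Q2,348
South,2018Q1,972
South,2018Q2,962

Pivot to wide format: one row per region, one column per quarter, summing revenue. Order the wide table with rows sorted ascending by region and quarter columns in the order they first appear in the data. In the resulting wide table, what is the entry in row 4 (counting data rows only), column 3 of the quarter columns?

913

With rows sorted ascending by region, row 4 is region=South. quarter columns in first-appearance order: 2018Q1, 2018Q2, 2018Q4, 2018Q3; column 3 is 2018Q4.
Long rows with region=South, quarter=2018Q4: 258 + 277 + 378 = 913.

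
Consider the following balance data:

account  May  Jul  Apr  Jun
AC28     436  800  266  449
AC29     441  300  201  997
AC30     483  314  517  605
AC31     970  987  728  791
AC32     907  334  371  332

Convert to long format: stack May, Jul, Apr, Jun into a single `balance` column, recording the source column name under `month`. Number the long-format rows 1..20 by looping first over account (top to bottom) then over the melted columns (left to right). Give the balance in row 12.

20 rows total (5 × 4). Row 12: index ⌊(12-1)/4⌋ = 2 into account → AC30; (12-1) mod 4 = 3 into the melted columns → Jun.
So row 12 is (AC30, Jun, 605); balance = 605.

605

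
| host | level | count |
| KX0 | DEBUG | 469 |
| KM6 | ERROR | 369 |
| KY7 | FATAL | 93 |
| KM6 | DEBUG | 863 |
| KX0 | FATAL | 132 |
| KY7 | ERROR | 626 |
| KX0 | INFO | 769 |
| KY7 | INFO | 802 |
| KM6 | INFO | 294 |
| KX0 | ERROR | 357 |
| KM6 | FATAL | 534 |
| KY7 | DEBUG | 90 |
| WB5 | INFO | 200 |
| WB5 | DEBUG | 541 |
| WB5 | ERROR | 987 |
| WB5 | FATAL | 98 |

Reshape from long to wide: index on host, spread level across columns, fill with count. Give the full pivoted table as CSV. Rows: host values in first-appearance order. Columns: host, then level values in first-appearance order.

Columns: host plus the 4 distinct level values (DEBUG, ERROR, FATAL, INFO).
For example, row KX0 column DEBUG takes count=469 from the long row (KX0, DEBUG).

host,DEBUG,ERROR,FATAL,INFO
KX0,469,357,132,769
KM6,863,369,534,294
KY7,90,626,93,802
WB5,541,987,98,200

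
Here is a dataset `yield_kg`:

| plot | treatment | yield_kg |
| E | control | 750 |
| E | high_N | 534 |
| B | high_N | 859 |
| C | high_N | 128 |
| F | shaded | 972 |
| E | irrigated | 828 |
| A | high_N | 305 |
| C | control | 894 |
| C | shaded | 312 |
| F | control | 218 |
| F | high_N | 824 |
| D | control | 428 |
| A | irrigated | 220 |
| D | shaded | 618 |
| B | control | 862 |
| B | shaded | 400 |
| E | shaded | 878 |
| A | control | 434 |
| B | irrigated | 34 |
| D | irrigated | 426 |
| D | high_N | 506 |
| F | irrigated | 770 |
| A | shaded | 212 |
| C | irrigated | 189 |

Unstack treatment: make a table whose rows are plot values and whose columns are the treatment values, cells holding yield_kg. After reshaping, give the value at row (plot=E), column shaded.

Wide layout: rows indexed by plot, columns are the 4 distinct treatment values (control, high_N, shaded, irrigated).
Cell (plot=E, treatment=shaded) draws from the long row where plot=E and treatment=shaded, which has yield_kg=878.

878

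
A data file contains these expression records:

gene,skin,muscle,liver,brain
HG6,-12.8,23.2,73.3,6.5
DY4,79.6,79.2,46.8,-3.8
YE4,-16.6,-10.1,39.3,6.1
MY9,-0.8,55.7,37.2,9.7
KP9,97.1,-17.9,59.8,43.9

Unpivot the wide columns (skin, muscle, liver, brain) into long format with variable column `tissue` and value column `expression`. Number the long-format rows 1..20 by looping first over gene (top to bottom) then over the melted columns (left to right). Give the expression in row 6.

20 rows total (5 × 4). Row 6: index ⌊(6-1)/4⌋ = 1 into gene → DY4; (6-1) mod 4 = 1 into the melted columns → muscle.
So row 6 is (DY4, muscle, 79.2); expression = 79.2.

79.2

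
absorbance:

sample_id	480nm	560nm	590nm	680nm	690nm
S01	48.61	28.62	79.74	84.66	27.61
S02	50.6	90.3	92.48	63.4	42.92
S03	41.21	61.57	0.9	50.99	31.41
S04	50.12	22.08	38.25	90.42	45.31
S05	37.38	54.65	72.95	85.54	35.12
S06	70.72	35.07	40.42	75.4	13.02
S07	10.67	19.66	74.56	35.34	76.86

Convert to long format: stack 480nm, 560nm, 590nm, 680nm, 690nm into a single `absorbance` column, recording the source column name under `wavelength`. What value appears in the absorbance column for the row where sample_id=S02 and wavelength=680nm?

63.4

Unpivoting turns each (sample_id, wide-column) pair into one long row.
The wide cell at row S02, column 680nm holds 63.4, so the long row (S02, 680nm) has absorbance=63.4.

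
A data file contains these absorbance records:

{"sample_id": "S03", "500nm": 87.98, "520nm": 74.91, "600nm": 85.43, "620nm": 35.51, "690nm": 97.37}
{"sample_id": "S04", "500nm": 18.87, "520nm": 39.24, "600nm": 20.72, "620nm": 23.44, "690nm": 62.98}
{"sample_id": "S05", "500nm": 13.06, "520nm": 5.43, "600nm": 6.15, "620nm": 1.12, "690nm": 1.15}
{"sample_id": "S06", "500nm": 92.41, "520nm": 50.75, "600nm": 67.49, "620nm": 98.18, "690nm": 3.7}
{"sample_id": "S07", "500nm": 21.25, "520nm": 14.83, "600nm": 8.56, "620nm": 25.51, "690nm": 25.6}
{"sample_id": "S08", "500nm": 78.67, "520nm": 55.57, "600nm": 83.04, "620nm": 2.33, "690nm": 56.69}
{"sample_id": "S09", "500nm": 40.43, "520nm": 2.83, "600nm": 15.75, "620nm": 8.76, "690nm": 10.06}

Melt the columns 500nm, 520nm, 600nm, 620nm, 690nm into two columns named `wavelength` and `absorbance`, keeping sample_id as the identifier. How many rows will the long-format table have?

35

7 sample_id values × 5 melted columns = 35 rows.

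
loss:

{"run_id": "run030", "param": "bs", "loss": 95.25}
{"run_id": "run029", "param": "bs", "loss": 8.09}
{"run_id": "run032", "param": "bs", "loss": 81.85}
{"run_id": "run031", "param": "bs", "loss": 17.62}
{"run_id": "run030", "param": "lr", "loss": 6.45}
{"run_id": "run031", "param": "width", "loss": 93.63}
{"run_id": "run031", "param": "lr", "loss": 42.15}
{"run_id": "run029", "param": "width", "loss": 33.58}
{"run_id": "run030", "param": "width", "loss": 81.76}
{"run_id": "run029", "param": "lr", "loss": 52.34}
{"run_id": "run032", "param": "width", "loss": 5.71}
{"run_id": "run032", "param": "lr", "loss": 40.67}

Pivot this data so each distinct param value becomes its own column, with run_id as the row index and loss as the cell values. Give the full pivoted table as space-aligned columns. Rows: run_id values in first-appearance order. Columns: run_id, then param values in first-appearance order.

run_id  bs     lr     width
run030  95.25  6.45   81.76
run029  8.09   52.34  33.58
run032  81.85  40.67  5.71 
run031  17.62  42.15  93.63

Columns: run_id plus the 3 distinct param values (bs, lr, width).
For example, row run030 column bs takes loss=95.25 from the long row (run030, bs).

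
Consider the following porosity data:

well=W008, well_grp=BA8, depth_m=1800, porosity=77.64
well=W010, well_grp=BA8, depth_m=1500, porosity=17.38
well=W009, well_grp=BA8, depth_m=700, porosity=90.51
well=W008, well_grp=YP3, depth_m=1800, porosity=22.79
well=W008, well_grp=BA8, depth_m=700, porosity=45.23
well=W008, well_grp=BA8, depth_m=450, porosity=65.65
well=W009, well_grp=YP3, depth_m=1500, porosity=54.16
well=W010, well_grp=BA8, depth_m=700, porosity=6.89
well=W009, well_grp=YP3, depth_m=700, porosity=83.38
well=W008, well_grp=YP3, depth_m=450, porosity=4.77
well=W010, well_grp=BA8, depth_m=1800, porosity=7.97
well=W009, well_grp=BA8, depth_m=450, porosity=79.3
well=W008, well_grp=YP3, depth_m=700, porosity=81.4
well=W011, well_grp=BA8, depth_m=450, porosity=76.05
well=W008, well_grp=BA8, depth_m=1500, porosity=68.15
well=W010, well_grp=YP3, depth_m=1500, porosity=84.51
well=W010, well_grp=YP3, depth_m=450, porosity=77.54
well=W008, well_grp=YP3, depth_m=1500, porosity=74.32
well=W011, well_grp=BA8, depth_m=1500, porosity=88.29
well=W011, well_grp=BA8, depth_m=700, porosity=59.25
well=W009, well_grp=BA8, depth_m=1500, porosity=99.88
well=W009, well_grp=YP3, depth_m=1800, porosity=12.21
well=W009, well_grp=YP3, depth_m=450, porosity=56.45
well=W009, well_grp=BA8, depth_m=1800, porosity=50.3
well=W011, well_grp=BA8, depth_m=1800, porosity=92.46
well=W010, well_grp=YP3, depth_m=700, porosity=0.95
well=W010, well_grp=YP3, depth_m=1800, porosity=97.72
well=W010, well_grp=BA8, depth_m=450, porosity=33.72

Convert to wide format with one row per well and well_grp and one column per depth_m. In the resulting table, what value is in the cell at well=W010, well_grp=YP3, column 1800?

Wide layout: rows indexed by well and well_grp, columns are the 4 distinct depth_m values (1800, 1500, 700, 450).
Cell (well=W010, well_grp=YP3, depth_m=1800) draws from the long row where well=W010, well_grp=YP3 and depth_m=1800, which has porosity=97.72.

97.72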